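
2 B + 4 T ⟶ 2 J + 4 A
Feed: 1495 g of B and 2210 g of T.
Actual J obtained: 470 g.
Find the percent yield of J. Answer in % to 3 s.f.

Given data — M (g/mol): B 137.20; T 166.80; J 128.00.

55.4 %

n(B) = 1495 / 137.20 = 10.90 mol
n(T) = 2210 / 166.80 = 13.25 mol
n/ν → B: 5.450, T: 3.313; T is limiting.
theoretical n(J) = (2/4) × 13.25 = 6.625 mol → 848.0 g
% yield = 470 / 848.0 × 100 = 55.42 %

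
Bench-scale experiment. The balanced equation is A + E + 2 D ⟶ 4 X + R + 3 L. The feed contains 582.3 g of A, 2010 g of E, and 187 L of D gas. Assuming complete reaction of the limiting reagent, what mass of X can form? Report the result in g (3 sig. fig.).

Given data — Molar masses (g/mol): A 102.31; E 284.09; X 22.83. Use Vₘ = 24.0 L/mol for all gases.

356 g

n(A) = 582.3 / 102.31 = 5.692 mol
n(E) = 2010 / 284.09 = 7.075 mol
n(D) = 187.0 / 24.0 = 7.792 mol
n/ν → A: 5.692, E: 7.075, D: 3.896; D is limiting.
n(X) = (4/2) × 7.792 = 15.58 mol
mass = 15.58 × 22.83 = 355.7 g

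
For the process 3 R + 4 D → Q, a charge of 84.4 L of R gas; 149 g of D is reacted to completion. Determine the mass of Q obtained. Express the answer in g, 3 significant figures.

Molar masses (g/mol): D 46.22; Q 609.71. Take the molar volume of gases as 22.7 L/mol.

491 g

n(R) = 84.40 / 22.7 = 3.718 mol
n(D) = 149.0 / 46.22 = 3.224 mol
n/ν for R = 3.718/3 = 1.239
n/ν for D = 3.224/4 = 0.8060
Smallest n/ν is D → limiting reagent.
n(Q) = (1/4) × 3.224 = 0.8060 mol
mass = 0.8060 × 609.71 = 491.4 g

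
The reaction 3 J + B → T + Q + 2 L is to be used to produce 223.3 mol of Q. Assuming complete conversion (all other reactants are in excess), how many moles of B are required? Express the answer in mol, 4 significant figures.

n(Q) = 223.3 mol
n(B) = (1/1) × 223.3 = 223.3 mol

223.3 mol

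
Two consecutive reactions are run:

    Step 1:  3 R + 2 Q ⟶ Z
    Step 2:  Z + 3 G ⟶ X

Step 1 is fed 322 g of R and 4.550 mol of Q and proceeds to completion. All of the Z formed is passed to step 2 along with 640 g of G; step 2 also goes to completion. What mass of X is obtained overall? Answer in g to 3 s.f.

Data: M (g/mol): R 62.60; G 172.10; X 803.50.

Step 1:
n(R) = 322.0 / 62.60 = 5.144 mol
n(Q) = 4.550 mol
n/ν → R: 1.715, Q: 2.275; R is limiting.
n(Z) produced = (1/3) × 5.144 = 1.715 mol
Step 2:
n(Z) available = 1.715 mol
n(G) = 640.0 / 172.10 = 3.719 mol
n/ν → Z: 1.715, G: 1.240; G is limiting.
n(X) = (1/3) × 3.719 = 1.240 mol
mass = 1.240 × 803.50 = 996.3 g

996 g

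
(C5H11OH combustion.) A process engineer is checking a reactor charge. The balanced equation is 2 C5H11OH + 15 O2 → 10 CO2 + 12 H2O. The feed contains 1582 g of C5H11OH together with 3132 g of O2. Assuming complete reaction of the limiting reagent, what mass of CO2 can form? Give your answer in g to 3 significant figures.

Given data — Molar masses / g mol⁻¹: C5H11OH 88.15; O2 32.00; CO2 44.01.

n(C5H11OH) = 1582 / 88.15 = 17.95 mol
n(O2) = 3132 / 32.00 = 97.88 mol
n/ν → C5H11OH: 8.975, O2: 6.525; O2 is limiting.
n(CO2) = (10/15) × 97.88 = 65.25 mol
mass = 65.25 × 44.01 = 2872 g

2870 g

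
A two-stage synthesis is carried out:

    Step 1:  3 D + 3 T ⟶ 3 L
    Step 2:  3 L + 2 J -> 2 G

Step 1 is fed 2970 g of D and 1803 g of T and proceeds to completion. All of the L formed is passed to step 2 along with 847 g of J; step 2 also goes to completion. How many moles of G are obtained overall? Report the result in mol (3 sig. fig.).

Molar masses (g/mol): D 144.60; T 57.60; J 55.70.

Step 1:
n(D) = 2970 / 144.60 = 20.54 mol
n(T) = 1803 / 57.60 = 31.30 mol
n/ν for D = 20.54/3 = 6.847
n/ν for T = 31.30/3 = 10.43
Smallest n/ν is D → limiting reagent.
n(L) produced = (3/3) × 20.54 = 20.54 mol
Step 2:
n(L) available = 20.54 mol
n(J) = 847.0 / 55.70 = 15.21 mol
n/ν for L = 20.54/3 = 6.847
n/ν for J = 15.21/2 = 7.605
Smallest n/ν is L → limiting reagent.
n(G) = (2/3) × 20.54 = 13.69 mol

13.7 mol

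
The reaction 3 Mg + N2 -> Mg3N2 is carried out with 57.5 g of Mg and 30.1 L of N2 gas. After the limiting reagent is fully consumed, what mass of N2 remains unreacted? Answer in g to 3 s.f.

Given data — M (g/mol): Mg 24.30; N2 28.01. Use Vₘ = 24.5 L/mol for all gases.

12.3 g

n(Mg) = 57.50 / 24.30 = 2.366 mol
n(N2) = 30.10 / 24.5 = 1.229 mol
n/ν for Mg = 2.366/3 = 0.7887
n/ν for N2 = 1.229/1 = 1.229
Smallest n/ν is Mg → limiting reagent.
N2 consumed = (1/3) × 2.366 = 0.7887 mol
N2 remaining = 1.229 − 0.7887 = 0.4403 mol
mass = 0.4403 × 28.01 = 12.33 g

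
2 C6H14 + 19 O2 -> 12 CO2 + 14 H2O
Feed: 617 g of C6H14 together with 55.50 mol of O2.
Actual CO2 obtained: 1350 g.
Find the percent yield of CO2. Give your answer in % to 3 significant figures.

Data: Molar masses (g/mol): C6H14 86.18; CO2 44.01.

87.5 %

n(C6H14) = 617.0 / 86.18 = 7.159 mol
n(O2) = 55.50 mol
n/ν for C6H14 = 7.159/2 = 3.580
n/ν for O2 = 55.50/19 = 2.921
Smallest n/ν is O2 → limiting reagent.
theoretical n(CO2) = (12/19) × 55.50 = 35.05 mol → 1543 g
% yield = 1350 / 1543 × 100 = 87.49 %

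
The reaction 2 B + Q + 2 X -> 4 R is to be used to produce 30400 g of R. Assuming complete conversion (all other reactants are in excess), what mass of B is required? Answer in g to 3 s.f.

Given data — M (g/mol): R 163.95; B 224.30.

20800 g

n(R) = 30400 / 163.95 = 185.4 mol
n(B) = (2/4) × 185.4 = 92.70 mol
mass = 92.70 × 224.30 = 20790 g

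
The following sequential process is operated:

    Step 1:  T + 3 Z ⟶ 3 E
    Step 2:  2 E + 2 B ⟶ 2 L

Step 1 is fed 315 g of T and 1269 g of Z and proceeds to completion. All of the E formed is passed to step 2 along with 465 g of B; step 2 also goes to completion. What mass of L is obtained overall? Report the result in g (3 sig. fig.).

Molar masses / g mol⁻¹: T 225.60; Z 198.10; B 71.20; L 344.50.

1440 g

Step 1:
n(T) = 315.0 / 225.60 = 1.396 mol
n(Z) = 1269 / 198.10 = 6.406 mol
n/ν for T = 1.396/1 = 1.396
n/ν for Z = 6.406/3 = 2.135
Smallest n/ν is T → limiting reagent.
n(E) produced = (3/1) × 1.396 = 4.188 mol
Step 2:
n(E) available = 4.188 mol
n(B) = 465.0 / 71.20 = 6.531 mol
n/ν for E = 4.188/2 = 2.094
n/ν for B = 6.531/2 = 3.266
Smallest n/ν is E → limiting reagent.
n(L) = (2/2) × 4.188 = 4.188 mol
mass = 4.188 × 344.50 = 1443 g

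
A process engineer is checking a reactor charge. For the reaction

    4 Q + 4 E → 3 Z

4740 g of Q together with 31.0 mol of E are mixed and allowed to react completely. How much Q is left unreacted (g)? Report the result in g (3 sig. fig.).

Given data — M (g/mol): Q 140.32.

390 g

n(Q) = 4740 / 140.32 = 33.78 mol
n(E) = 31.00 mol
n/ν for Q = 33.78/4 = 8.445
n/ν for E = 31.00/4 = 7.750
Smallest n/ν is E → limiting reagent.
Q consumed = (4/4) × 31.00 = 31.00 mol
Q remaining = 33.78 − 31.00 = 2.780 mol
mass = 2.780 × 140.32 = 390.1 g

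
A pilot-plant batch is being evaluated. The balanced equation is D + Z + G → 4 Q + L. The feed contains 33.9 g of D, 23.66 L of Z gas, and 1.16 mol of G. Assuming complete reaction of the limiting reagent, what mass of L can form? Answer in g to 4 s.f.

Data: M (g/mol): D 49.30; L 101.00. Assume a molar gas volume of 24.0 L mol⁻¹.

n(D) = 33.90 / 49.30 = 0.6876 mol
n(Z) = 23.66 / 24.0 = 0.9858 mol
n(G) = 1.160 mol
n/ν for D = 0.6876/1 = 0.6876
n/ν for Z = 0.9858/1 = 0.9858
n/ν for G = 1.160/1 = 1.160
Smallest n/ν is D → limiting reagent.
n(L) = (1/1) × 0.6876 = 0.6876 mol
mass = 0.6876 × 101.00 = 69.45 g

69.45 g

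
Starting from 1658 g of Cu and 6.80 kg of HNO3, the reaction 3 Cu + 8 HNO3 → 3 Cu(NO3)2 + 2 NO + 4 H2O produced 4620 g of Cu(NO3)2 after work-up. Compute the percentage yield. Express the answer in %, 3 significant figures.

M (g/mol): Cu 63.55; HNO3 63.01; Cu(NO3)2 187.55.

94.4 %

n(Cu) = 1658 / 63.55 = 26.09 mol
n(HNO3) = 6.800×1000 / 63.01 = 107.9 mol
n/ν → Cu: 8.697, HNO3: 13.49; Cu is limiting.
theoretical n(Cu(NO3)2) = (3/3) × 26.09 = 26.09 mol → 4893 g
% yield = 4620 / 4893 × 100 = 94.42 %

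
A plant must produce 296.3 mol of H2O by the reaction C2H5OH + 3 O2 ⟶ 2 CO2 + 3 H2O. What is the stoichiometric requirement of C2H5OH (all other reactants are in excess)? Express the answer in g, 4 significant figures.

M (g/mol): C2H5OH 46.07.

n(H2O) = 296.3 mol
n(C2H5OH) = (1/3) × 296.3 = 98.77 mol
mass = 98.77 × 46.07 = 4550 g

4550 g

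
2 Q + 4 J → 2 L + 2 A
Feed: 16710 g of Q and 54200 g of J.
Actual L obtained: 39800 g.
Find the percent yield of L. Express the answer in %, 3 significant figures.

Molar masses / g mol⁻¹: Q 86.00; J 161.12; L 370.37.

n(Q) = 16710 / 86.00 = 194.3 mol
n(J) = 54200 / 161.12 = 336.4 mol
n/ν → Q: 97.15, J: 84.10; J is limiting.
theoretical n(L) = (2/4) × 336.4 = 168.2 mol → 62300 g
% yield = 39800 / 62300 × 100 = 63.88 %

63.9 %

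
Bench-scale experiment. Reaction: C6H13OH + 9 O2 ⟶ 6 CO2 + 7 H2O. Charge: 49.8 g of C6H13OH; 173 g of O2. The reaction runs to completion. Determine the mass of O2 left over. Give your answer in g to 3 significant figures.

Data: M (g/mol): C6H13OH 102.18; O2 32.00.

32.6 g

n(C6H13OH) = 49.80 / 102.18 = 0.4874 mol
n(O2) = 173.0 / 32.00 = 5.406 mol
n/ν for C6H13OH = 0.4874/1 = 0.4874
n/ν for O2 = 5.406/9 = 0.6007
Smallest n/ν is C6H13OH → limiting reagent.
O2 consumed = (9/1) × 0.4874 = 4.387 mol
O2 remaining = 5.406 − 4.387 = 1.019 mol
mass = 1.019 × 32.00 = 32.61 g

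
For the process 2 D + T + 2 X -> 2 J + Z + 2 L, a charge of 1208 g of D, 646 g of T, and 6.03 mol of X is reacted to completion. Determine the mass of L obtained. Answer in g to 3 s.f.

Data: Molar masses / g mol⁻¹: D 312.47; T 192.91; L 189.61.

n(D) = 1208 / 312.47 = 3.866 mol
n(T) = 646.0 / 192.91 = 3.349 mol
n(X) = 6.030 mol
n/ν for D = 3.866/2 = 1.933
n/ν for T = 3.349/1 = 3.349
n/ν for X = 6.030/2 = 3.015
Smallest n/ν is D → limiting reagent.
n(L) = (2/2) × 3.866 = 3.866 mol
mass = 3.866 × 189.61 = 733.0 g

733 g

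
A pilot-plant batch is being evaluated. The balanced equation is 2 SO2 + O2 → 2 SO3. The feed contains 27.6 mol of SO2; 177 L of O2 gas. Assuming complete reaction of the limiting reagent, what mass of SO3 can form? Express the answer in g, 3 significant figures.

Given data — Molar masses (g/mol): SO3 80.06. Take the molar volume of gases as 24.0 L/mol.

1180 g

n(SO2) = 27.60 mol
n(O2) = 177.0 / 24.0 = 7.375 mol
n/ν for SO2 = 27.60/2 = 13.80
n/ν for O2 = 7.375/1 = 7.375
Smallest n/ν is O2 → limiting reagent.
n(SO3) = (2/1) × 7.375 = 14.75 mol
mass = 14.75 × 80.06 = 1181 g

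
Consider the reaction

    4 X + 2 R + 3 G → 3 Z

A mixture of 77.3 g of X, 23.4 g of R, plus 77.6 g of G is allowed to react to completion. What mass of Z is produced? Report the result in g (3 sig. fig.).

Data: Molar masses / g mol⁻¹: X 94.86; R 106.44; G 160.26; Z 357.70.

118 g

n(X) = 77.30 / 94.86 = 0.8149 mol
n(R) = 23.40 / 106.44 = 0.2198 mol
n(G) = 77.60 / 160.26 = 0.4842 mol
n/ν → X: 0.2037, R: 0.1099, G: 0.1614; R is limiting.
n(Z) = (3/2) × 0.2198 = 0.3297 mol
mass = 0.3297 × 357.70 = 117.9 g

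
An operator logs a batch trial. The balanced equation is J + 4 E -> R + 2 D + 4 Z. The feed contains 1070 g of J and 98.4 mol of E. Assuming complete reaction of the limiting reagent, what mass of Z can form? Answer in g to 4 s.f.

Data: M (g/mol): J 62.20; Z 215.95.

n(J) = 1070 / 62.20 = 17.20 mol
n(E) = 98.40 mol
n/ν → J: 17.20, E: 24.60; J is limiting.
n(Z) = (4/1) × 17.20 = 68.80 mol
mass = 68.80 × 215.95 = 14860 g

14860 g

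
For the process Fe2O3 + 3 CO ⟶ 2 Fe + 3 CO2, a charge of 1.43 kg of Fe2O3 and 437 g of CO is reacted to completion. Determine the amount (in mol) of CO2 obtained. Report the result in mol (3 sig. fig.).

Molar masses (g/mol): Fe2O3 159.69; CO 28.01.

n(Fe2O3) = 1.430×1000 / 159.69 = 8.955 mol
n(CO) = 437.0 / 28.01 = 15.60 mol
n/ν for Fe2O3 = 8.955/1 = 8.955
n/ν for CO = 15.60/3 = 5.200
Smallest n/ν is CO → limiting reagent.
n(CO2) = (3/3) × 15.60 = 15.60 mol

15.6 mol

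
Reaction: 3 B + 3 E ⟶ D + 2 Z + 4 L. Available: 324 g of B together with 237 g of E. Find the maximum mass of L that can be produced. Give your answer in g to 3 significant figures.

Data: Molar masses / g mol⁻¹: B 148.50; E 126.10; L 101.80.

n(B) = 324.0 / 148.50 = 2.182 mol
n(E) = 237.0 / 126.10 = 1.879 mol
n/ν for B = 2.182/3 = 0.7273
n/ν for E = 1.879/3 = 0.6263
Smallest n/ν is E → limiting reagent.
n(L) = (4/3) × 1.879 = 2.505 mol
mass = 2.505 × 101.80 = 255.0 g

255 g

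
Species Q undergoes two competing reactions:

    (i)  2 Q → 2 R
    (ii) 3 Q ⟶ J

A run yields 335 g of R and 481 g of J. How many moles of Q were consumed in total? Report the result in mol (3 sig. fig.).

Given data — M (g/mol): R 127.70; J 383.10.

6.39 mol

n(R) = 335 / 127.70 = 2.623 mol
n(J) = 481 / 383.10 = 1.256 mol
n(Q) via (i) = (2/2)×2.623 = 2.623 mol
n(Q) via (ii) = (3/1)×1.256 = 3.768 mol
total n(Q) = 2.623 + 3.768 = 6.391 mol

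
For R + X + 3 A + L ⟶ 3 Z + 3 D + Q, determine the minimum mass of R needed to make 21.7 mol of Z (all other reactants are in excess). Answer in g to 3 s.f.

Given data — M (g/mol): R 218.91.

n(Z) = 21.70 mol
n(R) = (1/3) × 21.70 = 7.233 mol
mass = 7.233 × 218.91 = 1583 g

1580 g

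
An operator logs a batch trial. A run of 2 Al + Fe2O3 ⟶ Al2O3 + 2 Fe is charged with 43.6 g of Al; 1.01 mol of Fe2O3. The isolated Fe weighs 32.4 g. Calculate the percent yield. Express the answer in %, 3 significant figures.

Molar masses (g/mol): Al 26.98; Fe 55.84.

n(Al) = 43.60 / 26.98 = 1.616 mol
n(Fe2O3) = 1.010 mol
n/ν for Al = 1.616/2 = 0.8080
n/ν for Fe2O3 = 1.010/1 = 1.010
Smallest n/ν is Al → limiting reagent.
theoretical n(Fe) = (2/2) × 1.616 = 1.616 mol → 90.24 g
% yield = 32.4 / 90.24 × 100 = 35.90 %

35.9 %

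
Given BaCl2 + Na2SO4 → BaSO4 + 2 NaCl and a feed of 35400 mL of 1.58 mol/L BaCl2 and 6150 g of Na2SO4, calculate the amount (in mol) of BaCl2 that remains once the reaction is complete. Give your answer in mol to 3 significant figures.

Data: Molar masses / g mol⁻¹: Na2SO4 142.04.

12.6 mol

n(BaCl2) = 1.58 × 35400/1000 = 55.93 mol
n(Na2SO4) = 6150 / 142.04 = 43.30 mol
n/ν → BaCl2: 55.93, Na2SO4: 43.30; Na2SO4 is limiting.
BaCl2 consumed = (1/1) × 43.30 = 43.30 mol
BaCl2 remaining = 55.93 − 43.30 = 12.63 mol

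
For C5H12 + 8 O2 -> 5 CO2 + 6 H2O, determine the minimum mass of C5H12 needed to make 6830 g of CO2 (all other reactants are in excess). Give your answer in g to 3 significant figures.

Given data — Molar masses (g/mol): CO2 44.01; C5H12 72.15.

n(CO2) = 6830 / 44.01 = 155.2 mol
n(C5H12) = (1/5) × 155.2 = 31.04 mol
mass = 31.04 × 72.15 = 2240 g

2240 g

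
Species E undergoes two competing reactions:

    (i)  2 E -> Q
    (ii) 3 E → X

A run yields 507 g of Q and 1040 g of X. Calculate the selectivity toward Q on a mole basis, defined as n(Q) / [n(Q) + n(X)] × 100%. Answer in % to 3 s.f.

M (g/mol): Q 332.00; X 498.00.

42.2 %

n(Q) = 507 / 332.00 = 1.527 mol
n(X) = 1040 / 498.00 = 2.088 mol
selectivity = 1.527/(1.527+2.088) × 100 = 42.24 %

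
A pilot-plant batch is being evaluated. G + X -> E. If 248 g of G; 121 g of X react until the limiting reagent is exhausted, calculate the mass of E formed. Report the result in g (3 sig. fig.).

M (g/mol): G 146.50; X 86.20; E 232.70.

n(G) = 248.0 / 146.50 = 1.693 mol
n(X) = 121.0 / 86.20 = 1.404 mol
n/ν → G: 1.693, X: 1.404; X is limiting.
n(E) = (1/1) × 1.404 = 1.404 mol
mass = 1.404 × 232.70 = 326.7 g

327 g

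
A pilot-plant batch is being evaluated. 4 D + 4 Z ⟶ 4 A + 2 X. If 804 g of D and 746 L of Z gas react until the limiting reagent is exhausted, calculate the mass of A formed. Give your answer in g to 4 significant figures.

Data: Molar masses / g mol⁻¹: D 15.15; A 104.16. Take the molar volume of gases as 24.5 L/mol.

3172 g

n(D) = 804.0 / 15.15 = 53.07 mol
n(Z) = 746.0 / 24.5 = 30.45 mol
n/ν for D = 53.07/4 = 13.27
n/ν for Z = 30.45/4 = 7.613
Smallest n/ν is Z → limiting reagent.
n(A) = (4/4) × 30.45 = 30.45 mol
mass = 30.45 × 104.16 = 3172 g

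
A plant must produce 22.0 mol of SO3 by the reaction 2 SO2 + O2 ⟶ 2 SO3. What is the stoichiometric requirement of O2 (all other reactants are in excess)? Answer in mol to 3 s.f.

11.0 mol

n(SO3) = 22.00 mol
n(O2) = (1/2) × 22.00 = 11.00 mol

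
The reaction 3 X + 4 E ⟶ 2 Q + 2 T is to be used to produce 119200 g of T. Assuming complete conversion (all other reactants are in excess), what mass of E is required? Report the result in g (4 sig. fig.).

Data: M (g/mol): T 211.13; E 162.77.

183800 g

n(T) = 119200 / 211.13 = 564.6 mol
n(E) = (4/2) × 564.6 = 1129 mol
mass = 1129 × 162.77 = 183800 g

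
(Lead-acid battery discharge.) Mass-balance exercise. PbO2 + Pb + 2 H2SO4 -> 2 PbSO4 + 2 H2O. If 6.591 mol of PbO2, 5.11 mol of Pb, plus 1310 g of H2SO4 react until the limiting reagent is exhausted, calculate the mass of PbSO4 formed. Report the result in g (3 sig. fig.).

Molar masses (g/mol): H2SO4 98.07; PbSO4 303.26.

3100 g

n(PbO2) = 6.591 mol
n(Pb) = 5.110 mol
n(H2SO4) = 1310 / 98.07 = 13.36 mol
n/ν → PbO2: 6.591, Pb: 5.110, H2SO4: 6.680; Pb is limiting.
n(PbSO4) = (2/1) × 5.110 = 10.22 mol
mass = 10.22 × 303.26 = 3099 g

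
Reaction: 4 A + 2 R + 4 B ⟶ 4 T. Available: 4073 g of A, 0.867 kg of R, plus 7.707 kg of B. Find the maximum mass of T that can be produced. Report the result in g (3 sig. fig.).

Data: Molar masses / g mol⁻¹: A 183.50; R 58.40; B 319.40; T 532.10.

11800 g

n(A) = 4073 / 183.50 = 22.20 mol
n(R) = 0.8670×1000 / 58.40 = 14.85 mol
n(B) = 7.707×1000 / 319.40 = 24.13 mol
n/ν for A = 22.20/4 = 5.550
n/ν for R = 14.85/2 = 7.425
n/ν for B = 24.13/4 = 6.033
Smallest n/ν is A → limiting reagent.
n(T) = (4/4) × 22.20 = 22.20 mol
mass = 22.20 × 532.10 = 11810 g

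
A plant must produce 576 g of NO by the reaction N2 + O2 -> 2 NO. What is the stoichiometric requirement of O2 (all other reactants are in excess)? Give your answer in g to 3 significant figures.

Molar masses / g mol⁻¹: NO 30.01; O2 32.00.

307 g

n(NO) = 576 / 30.01 = 19.19 mol
n(O2) = (1/2) × 19.19 = 9.595 mol
mass = 9.595 × 32.00 = 307.0 g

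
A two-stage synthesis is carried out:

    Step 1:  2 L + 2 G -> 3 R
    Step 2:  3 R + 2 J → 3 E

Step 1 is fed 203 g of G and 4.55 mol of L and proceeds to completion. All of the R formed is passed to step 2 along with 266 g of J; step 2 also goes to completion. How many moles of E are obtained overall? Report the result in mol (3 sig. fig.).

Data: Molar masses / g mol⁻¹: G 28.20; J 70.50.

Step 1:
n(G) = 203.0 / 28.20 = 7.199 mol
n(L) = 4.550 mol
n/ν for G = 7.199/2 = 3.600
n/ν for L = 4.550/2 = 2.275
Smallest n/ν is L → limiting reagent.
n(R) produced = (3/2) × 4.550 = 6.825 mol
Step 2:
n(R) available = 6.825 mol
n(J) = 266.0 / 70.50 = 3.773 mol
n/ν for R = 6.825/3 = 2.275
n/ν for J = 3.773/2 = 1.887
Smallest n/ν is J → limiting reagent.
n(E) = (3/2) × 3.773 = 5.660 mol

5.66 mol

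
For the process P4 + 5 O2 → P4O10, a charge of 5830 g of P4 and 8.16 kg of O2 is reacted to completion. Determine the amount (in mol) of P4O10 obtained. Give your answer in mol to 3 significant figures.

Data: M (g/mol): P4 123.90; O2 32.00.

47.1 mol

n(P4) = 5830 / 123.90 = 47.05 mol
n(O2) = 8.160×1000 / 32.00 = 255.0 mol
n/ν for P4 = 47.05/1 = 47.05
n/ν for O2 = 255.0/5 = 51.00
Smallest n/ν is P4 → limiting reagent.
n(P4O10) = (1/1) × 47.05 = 47.05 mol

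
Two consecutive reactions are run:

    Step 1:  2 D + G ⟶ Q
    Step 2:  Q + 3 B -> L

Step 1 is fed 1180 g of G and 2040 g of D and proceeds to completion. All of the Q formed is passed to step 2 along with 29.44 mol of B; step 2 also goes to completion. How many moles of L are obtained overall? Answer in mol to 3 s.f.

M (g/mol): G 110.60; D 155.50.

Step 1:
n(G) = 1180 / 110.60 = 10.67 mol
n(D) = 2040 / 155.50 = 13.12 mol
n/ν → G: 10.67, D: 6.560; D is limiting.
n(Q) produced = (1/2) × 13.12 = 6.560 mol
Step 2:
n(Q) available = 6.560 mol
n(B) = 29.44 mol
n/ν → Q: 6.560, B: 9.813; Q is limiting.
n(L) = (1/1) × 6.560 = 6.560 mol

6.56 mol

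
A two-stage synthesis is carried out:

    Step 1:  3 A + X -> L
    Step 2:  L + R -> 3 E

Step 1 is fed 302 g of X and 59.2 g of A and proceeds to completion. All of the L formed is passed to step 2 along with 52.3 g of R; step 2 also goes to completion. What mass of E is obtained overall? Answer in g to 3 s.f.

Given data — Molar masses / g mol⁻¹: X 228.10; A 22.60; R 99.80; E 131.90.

Step 1:
n(X) = 302.0 / 228.10 = 1.324 mol
n(A) = 59.20 / 22.60 = 2.619 mol
n/ν for X = 1.324/1 = 1.324
n/ν for A = 2.619/3 = 0.8730
Smallest n/ν is A → limiting reagent.
n(L) produced = (1/3) × 2.619 = 0.8730 mol
Step 2:
n(L) available = 0.8730 mol
n(R) = 52.30 / 99.80 = 0.5240 mol
n/ν for L = 0.8730/1 = 0.8730
n/ν for R = 0.5240/1 = 0.5240
Smallest n/ν is R → limiting reagent.
n(E) = (3/1) × 0.5240 = 1.572 mol
mass = 1.572 × 131.90 = 207.3 g

207 g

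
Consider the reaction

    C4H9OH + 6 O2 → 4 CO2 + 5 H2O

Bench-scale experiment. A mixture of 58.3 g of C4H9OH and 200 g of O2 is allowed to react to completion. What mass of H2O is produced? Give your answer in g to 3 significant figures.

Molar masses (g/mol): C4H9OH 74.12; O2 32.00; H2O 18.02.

70.9 g

n(C4H9OH) = 58.30 / 74.12 = 0.7866 mol
n(O2) = 200.0 / 32.00 = 6.250 mol
n/ν → C4H9OH: 0.7866, O2: 1.042; C4H9OH is limiting.
n(H2O) = (5/1) × 0.7866 = 3.933 mol
mass = 3.933 × 18.02 = 70.87 g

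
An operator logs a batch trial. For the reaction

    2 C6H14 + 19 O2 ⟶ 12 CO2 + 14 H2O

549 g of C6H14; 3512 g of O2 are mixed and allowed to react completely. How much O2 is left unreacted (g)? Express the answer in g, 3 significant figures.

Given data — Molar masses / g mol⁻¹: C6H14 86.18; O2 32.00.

1580 g

n(C6H14) = 549.0 / 86.18 = 6.370 mol
n(O2) = 3512 / 32.00 = 109.8 mol
n/ν → C6H14: 3.185, O2: 5.779; C6H14 is limiting.
O2 consumed = (19/2) × 6.370 = 60.52 mol
O2 remaining = 109.8 − 60.52 = 49.28 mol
mass = 49.28 × 32.00 = 1577 g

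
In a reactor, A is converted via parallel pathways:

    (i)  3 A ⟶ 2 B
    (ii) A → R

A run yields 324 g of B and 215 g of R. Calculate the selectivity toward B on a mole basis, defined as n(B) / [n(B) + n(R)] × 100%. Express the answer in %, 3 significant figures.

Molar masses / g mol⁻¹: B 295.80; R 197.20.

n(B) = 324 / 295.80 = 1.095 mol
n(R) = 215 / 197.20 = 1.090 mol
selectivity = 1.095/(1.095+1.090) × 100 = 50.11 %

50.1 %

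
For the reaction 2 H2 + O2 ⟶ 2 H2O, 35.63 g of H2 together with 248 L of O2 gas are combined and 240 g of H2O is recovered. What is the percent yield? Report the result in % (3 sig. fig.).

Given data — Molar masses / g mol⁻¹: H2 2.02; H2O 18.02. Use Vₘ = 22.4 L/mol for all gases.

n(H2) = 35.63 / 2.02 = 17.64 mol
n(O2) = 248.0 / 22.4 = 11.07 mol
n/ν for H2 = 17.64/2 = 8.820
n/ν for O2 = 11.07/1 = 11.07
Smallest n/ν is H2 → limiting reagent.
theoretical n(H2O) = (2/2) × 17.64 = 17.64 mol → 317.9 g
% yield = 240 / 317.9 × 100 = 75.50 %

75.5 %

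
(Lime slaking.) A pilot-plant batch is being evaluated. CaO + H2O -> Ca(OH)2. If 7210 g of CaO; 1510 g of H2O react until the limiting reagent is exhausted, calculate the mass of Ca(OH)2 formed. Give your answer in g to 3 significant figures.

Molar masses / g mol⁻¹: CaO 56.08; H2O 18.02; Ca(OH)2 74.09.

6210 g

n(CaO) = 7210 / 56.08 = 128.6 mol
n(H2O) = 1510 / 18.02 = 83.80 mol
n/ν → CaO: 128.6, H2O: 83.80; H2O is limiting.
n(Ca(OH)2) = (1/1) × 83.80 = 83.80 mol
mass = 83.80 × 74.09 = 6209 g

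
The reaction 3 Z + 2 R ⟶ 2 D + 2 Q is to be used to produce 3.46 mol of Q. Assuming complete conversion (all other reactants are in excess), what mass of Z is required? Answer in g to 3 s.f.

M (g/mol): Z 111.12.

577 g

n(Q) = 3.460 mol
n(Z) = (3/2) × 3.460 = 5.190 mol
mass = 5.190 × 111.12 = 576.7 g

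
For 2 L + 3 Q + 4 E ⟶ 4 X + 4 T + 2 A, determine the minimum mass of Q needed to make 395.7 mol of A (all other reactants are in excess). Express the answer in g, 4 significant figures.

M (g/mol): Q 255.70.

151800 g

n(A) = 395.7 mol
n(Q) = (3/2) × 395.7 = 593.6 mol
mass = 593.6 × 255.70 = 151800 g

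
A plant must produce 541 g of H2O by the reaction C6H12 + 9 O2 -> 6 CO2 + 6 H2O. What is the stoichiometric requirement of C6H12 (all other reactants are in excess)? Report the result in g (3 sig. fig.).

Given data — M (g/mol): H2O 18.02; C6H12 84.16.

421 g

n(H2O) = 541 / 18.02 = 30.02 mol
n(C6H12) = (1/6) × 30.02 = 5.003 mol
mass = 5.003 × 84.16 = 421.1 g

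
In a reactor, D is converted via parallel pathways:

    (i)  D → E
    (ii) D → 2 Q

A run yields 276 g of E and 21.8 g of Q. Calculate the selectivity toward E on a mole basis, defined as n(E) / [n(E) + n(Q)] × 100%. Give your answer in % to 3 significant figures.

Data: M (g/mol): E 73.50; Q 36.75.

n(E) = 276 / 73.50 = 3.755 mol
n(Q) = 21.8 / 36.75 = 0.5932 mol
selectivity = 3.755/(3.755+0.5932) × 100 = 86.36 %

86.4 %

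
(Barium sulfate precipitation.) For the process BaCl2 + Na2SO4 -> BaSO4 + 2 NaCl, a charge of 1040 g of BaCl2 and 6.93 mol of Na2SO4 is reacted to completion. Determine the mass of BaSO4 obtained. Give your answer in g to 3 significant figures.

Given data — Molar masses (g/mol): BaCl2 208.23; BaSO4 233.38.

n(BaCl2) = 1040 / 208.23 = 4.994 mol
n(Na2SO4) = 6.930 mol
n/ν for BaCl2 = 4.994/1 = 4.994
n/ν for Na2SO4 = 6.930/1 = 6.930
Smallest n/ν is BaCl2 → limiting reagent.
n(BaSO4) = (1/1) × 4.994 = 4.994 mol
mass = 4.994 × 233.38 = 1165 g

1170 g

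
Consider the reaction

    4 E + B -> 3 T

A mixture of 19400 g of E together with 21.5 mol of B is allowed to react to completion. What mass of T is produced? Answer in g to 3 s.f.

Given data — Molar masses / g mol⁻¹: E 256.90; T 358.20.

n(E) = 19400 / 256.90 = 75.52 mol
n(B) = 21.50 mol
n/ν for E = 75.52/4 = 18.88
n/ν for B = 21.50/1 = 21.50
Smallest n/ν is E → limiting reagent.
n(T) = (3/4) × 75.52 = 56.64 mol
mass = 56.64 × 358.20 = 20290 g

20300 g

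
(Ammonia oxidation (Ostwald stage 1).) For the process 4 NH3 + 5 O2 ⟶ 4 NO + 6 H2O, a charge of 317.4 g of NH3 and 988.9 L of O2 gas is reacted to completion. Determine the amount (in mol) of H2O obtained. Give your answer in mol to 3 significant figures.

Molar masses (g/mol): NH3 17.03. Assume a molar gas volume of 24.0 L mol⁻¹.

28.0 mol

n(NH3) = 317.4 / 17.03 = 18.64 mol
n(O2) = 988.9 / 24.0 = 41.20 mol
n/ν for NH3 = 18.64/4 = 4.660
n/ν for O2 = 41.20/5 = 8.240
Smallest n/ν is NH3 → limiting reagent.
n(H2O) = (6/4) × 18.64 = 27.96 mol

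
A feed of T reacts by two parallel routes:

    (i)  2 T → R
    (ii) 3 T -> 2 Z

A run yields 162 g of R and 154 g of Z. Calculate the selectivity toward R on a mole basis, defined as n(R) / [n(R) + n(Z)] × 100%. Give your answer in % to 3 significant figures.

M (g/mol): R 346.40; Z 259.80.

44.1 %

n(R) = 162 / 346.40 = 0.4677 mol
n(Z) = 154 / 259.80 = 0.5928 mol
selectivity = 0.4677/(0.4677+0.5928) × 100 = 44.10 %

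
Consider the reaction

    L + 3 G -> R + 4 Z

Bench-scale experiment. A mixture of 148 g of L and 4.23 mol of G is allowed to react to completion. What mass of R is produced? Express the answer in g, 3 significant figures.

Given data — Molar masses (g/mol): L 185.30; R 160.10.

n(L) = 148.0 / 185.30 = 0.7987 mol
n(G) = 4.230 mol
n/ν for L = 0.7987/1 = 0.7987
n/ν for G = 4.230/3 = 1.410
Smallest n/ν is L → limiting reagent.
n(R) = (1/1) × 0.7987 = 0.7987 mol
mass = 0.7987 × 160.10 = 127.9 g

128 g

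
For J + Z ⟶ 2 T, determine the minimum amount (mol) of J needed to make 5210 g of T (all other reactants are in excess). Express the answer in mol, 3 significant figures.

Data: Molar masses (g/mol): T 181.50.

14.4 mol

n(T) = 5210 / 181.50 = 28.71 mol
n(J) = (1/2) × 28.71 = 14.36 mol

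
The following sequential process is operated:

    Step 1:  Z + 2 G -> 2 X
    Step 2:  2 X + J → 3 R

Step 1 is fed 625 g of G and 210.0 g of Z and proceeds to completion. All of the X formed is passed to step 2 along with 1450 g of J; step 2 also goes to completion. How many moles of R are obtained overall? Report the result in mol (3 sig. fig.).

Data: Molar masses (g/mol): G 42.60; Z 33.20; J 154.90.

19.0 mol

Step 1:
n(G) = 625.0 / 42.60 = 14.67 mol
n(Z) = 210.0 / 33.20 = 6.325 mol
n/ν → G: 7.335, Z: 6.325; Z is limiting.
n(X) produced = (2/1) × 6.325 = 12.65 mol
Step 2:
n(X) available = 12.65 mol
n(J) = 1450 / 154.90 = 9.361 mol
n/ν → X: 6.325, J: 9.361; X is limiting.
n(R) = (3/2) × 12.65 = 18.98 mol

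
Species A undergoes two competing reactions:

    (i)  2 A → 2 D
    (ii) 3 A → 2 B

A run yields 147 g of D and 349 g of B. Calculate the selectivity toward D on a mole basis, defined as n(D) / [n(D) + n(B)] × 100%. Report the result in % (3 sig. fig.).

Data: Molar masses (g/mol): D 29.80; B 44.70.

38.7 %

n(D) = 147 / 29.80 = 4.933 mol
n(B) = 349 / 44.70 = 7.808 mol
selectivity = 4.933/(4.933+7.808) × 100 = 38.72 %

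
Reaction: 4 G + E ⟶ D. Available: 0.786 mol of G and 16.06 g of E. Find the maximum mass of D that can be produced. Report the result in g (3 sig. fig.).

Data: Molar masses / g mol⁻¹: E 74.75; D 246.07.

48.4 g

n(G) = 0.7860 mol
n(E) = 16.06 / 74.75 = 0.2148 mol
n/ν for G = 0.7860/4 = 0.1965
n/ν for E = 0.2148/1 = 0.2148
Smallest n/ν is G → limiting reagent.
n(D) = (1/4) × 0.7860 = 0.1965 mol
mass = 0.1965 × 246.07 = 48.35 g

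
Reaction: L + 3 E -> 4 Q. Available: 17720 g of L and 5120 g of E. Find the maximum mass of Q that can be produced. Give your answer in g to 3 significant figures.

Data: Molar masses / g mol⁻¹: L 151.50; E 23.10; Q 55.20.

n(L) = 17720 / 151.50 = 117.0 mol
n(E) = 5120 / 23.10 = 221.6 mol
n/ν for L = 117.0/1 = 117.0
n/ν for E = 221.6/3 = 73.87
Smallest n/ν is E → limiting reagent.
n(Q) = (4/3) × 221.6 = 295.5 mol
mass = 295.5 × 55.20 = 16310 g

16300 g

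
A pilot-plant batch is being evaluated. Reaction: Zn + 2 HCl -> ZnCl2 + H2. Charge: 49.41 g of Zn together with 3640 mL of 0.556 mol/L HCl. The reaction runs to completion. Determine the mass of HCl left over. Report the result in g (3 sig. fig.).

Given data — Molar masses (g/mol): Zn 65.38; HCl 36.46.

18.7 g

n(Zn) = 49.41 / 65.38 = 0.7557 mol
n(HCl) = 0.556 × 3640/1000 = 2.024 mol
n/ν for Zn = 0.7557/1 = 0.7557
n/ν for HCl = 2.024/2 = 1.012
Smallest n/ν is Zn → limiting reagent.
HCl consumed = (2/1) × 0.7557 = 1.511 mol
HCl remaining = 2.024 − 1.511 = 0.5130 mol
mass = 0.5130 × 36.46 = 18.70 g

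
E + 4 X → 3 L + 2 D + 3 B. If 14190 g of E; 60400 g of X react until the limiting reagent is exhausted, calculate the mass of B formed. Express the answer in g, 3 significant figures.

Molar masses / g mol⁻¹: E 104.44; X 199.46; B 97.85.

n(E) = 14190 / 104.44 = 135.9 mol
n(X) = 60400 / 199.46 = 302.8 mol
n/ν for E = 135.9/1 = 135.9
n/ν for X = 302.8/4 = 75.70
Smallest n/ν is X → limiting reagent.
n(B) = (3/4) × 302.8 = 227.1 mol
mass = 227.1 × 97.85 = 22220 g

22200 g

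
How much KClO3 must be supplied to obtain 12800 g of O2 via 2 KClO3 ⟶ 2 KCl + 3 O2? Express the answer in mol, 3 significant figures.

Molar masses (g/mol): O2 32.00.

267 mol

n(O2) = 12800 / 32.00 = 400.0 mol
n(KClO3) = (2/3) × 400.0 = 266.7 mol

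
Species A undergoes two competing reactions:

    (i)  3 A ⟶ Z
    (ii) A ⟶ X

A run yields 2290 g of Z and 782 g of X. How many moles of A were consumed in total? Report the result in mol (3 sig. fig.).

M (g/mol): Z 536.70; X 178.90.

n(Z) = 2290 / 536.70 = 4.267 mol
n(X) = 782 / 178.90 = 4.371 mol
n(A) via (i) = (3/1)×4.267 = 12.80 mol
n(A) via (ii) = (1/1)×4.371 = 4.371 mol
total n(A) = 12.80 + 4.371 = 17.17 mol

17.2 mol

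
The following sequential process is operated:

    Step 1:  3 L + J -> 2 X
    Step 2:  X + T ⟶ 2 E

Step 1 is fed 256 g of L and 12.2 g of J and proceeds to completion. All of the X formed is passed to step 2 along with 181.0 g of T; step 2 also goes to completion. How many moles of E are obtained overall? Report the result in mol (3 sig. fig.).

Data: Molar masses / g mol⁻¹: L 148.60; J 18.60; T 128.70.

2.30 mol

Step 1:
n(L) = 256.0 / 148.60 = 1.723 mol
n(J) = 12.20 / 18.60 = 0.6559 mol
n/ν for L = 1.723/3 = 0.5743
n/ν for J = 0.6559/1 = 0.6559
Smallest n/ν is L → limiting reagent.
n(X) produced = (2/3) × 1.723 = 1.149 mol
Step 2:
n(X) available = 1.149 mol
n(T) = 181.0 / 128.70 = 1.406 mol
n/ν for X = 1.149/1 = 1.149
n/ν for T = 1.406/1 = 1.406
Smallest n/ν is X → limiting reagent.
n(E) = (2/1) × 1.149 = 2.298 mol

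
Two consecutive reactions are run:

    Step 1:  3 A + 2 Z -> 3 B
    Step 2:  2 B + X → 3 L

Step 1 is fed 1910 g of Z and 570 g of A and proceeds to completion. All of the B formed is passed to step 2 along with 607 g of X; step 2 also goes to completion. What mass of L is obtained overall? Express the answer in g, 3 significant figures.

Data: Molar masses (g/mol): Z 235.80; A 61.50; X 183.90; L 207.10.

Step 1:
n(Z) = 1910 / 235.80 = 8.100 mol
n(A) = 570.0 / 61.50 = 9.268 mol
n/ν for Z = 8.100/2 = 4.050
n/ν for A = 9.268/3 = 3.089
Smallest n/ν is A → limiting reagent.
n(B) produced = (3/3) × 9.268 = 9.268 mol
Step 2:
n(B) available = 9.268 mol
n(X) = 607.0 / 183.90 = 3.301 mol
n/ν for B = 9.268/2 = 4.634
n/ν for X = 3.301/1 = 3.301
Smallest n/ν is X → limiting reagent.
n(L) = (3/1) × 3.301 = 9.903 mol
mass = 9.903 × 207.10 = 2051 g

2050 g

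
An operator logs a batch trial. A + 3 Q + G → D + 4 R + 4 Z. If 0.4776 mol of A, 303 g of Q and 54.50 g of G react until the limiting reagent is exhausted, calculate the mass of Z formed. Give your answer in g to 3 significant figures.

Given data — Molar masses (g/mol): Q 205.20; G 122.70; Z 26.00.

n(A) = 0.4776 mol
n(Q) = 303.0 / 205.20 = 1.477 mol
n(G) = 54.50 / 122.70 = 0.4442 mol
n/ν for A = 0.4776/1 = 0.4776
n/ν for Q = 1.477/3 = 0.4923
n/ν for G = 0.4442/1 = 0.4442
Smallest n/ν is G → limiting reagent.
n(Z) = (4/1) × 0.4442 = 1.777 mol
mass = 1.777 × 26.00 = 46.20 g

46.2 g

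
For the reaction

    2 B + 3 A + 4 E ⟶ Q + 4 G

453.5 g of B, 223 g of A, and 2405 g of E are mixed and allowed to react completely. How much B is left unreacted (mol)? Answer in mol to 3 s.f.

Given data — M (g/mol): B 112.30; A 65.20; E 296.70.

n(B) = 453.5 / 112.30 = 4.038 mol
n(A) = 223.0 / 65.20 = 3.420 mol
n(E) = 2405 / 296.70 = 8.106 mol
n/ν for B = 4.038/2 = 2.019
n/ν for A = 3.420/3 = 1.140
n/ν for E = 8.106/4 = 2.027
Smallest n/ν is A → limiting reagent.
B consumed = (2/3) × 3.420 = 2.280 mol
B remaining = 4.038 − 2.280 = 1.758 mol

1.76 mol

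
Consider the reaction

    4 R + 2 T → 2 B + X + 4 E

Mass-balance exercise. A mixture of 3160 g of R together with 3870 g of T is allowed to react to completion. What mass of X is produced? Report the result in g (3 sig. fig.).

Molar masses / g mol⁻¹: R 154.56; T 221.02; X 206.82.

n(R) = 3160 / 154.56 = 20.45 mol
n(T) = 3870 / 221.02 = 17.51 mol
n/ν for R = 20.45/4 = 5.113
n/ν for T = 17.51/2 = 8.755
Smallest n/ν is R → limiting reagent.
n(X) = (1/4) × 20.45 = 5.113 mol
mass = 5.113 × 206.82 = 1057 g

1060 g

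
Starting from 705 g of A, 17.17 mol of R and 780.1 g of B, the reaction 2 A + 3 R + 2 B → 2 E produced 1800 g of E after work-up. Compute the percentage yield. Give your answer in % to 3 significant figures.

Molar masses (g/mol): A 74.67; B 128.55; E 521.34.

56.9 %

n(A) = 705.0 / 74.67 = 9.442 mol
n(R) = 17.17 mol
n(B) = 780.1 / 128.55 = 6.068 mol
n/ν for A = 9.442/2 = 4.721
n/ν for R = 17.17/3 = 5.723
n/ν for B = 6.068/2 = 3.034
Smallest n/ν is B → limiting reagent.
theoretical n(E) = (2/2) × 6.068 = 6.068 mol → 3163 g
% yield = 1800 / 3163 × 100 = 56.91 %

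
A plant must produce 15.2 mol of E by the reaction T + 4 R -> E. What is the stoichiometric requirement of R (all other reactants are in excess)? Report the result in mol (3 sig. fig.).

n(E) = 15.20 mol
n(R) = (4/1) × 15.20 = 60.80 mol

60.8 mol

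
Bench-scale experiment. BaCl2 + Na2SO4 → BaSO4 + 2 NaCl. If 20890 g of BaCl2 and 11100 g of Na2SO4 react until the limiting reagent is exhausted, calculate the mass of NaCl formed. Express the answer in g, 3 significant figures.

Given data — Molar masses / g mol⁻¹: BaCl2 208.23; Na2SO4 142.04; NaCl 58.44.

n(BaCl2) = 20890 / 208.23 = 100.3 mol
n(Na2SO4) = 11100 / 142.04 = 78.15 mol
n/ν for BaCl2 = 100.3/1 = 100.3
n/ν for Na2SO4 = 78.15/1 = 78.15
Smallest n/ν is Na2SO4 → limiting reagent.
n(NaCl) = (2/1) × 78.15 = 156.3 mol
mass = 156.3 × 58.44 = 9134 g

9130 g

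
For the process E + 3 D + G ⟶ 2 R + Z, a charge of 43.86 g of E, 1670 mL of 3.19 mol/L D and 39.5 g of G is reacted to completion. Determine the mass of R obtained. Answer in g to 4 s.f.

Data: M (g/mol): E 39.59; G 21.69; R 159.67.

n(E) = 43.86 / 39.59 = 1.108 mol
n(D) = 3.19 × 1670/1000 = 5.327 mol
n(G) = 39.50 / 21.69 = 1.821 mol
n/ν → E: 1.108, D: 1.776, G: 1.821; E is limiting.
n(R) = (2/1) × 1.108 = 2.216 mol
mass = 2.216 × 159.67 = 353.8 g

353.8 g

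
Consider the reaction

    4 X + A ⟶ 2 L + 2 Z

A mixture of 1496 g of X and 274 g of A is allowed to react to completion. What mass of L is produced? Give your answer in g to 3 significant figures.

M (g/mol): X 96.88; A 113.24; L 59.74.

n(X) = 1496 / 96.88 = 15.44 mol
n(A) = 274.0 / 113.24 = 2.420 mol
n/ν for X = 15.44/4 = 3.860
n/ν for A = 2.420/1 = 2.420
Smallest n/ν is A → limiting reagent.
n(L) = (2/1) × 2.420 = 4.840 mol
mass = 4.840 × 59.74 = 289.1 g

289 g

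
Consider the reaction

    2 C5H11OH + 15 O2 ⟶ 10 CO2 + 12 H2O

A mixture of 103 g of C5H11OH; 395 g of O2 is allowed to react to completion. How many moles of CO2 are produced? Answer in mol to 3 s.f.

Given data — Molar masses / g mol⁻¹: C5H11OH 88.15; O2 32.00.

n(C5H11OH) = 103.0 / 88.15 = 1.168 mol
n(O2) = 395.0 / 32.00 = 12.34 mol
n/ν for C5H11OH = 1.168/2 = 0.5840
n/ν for O2 = 12.34/15 = 0.8227
Smallest n/ν is C5H11OH → limiting reagent.
n(CO2) = (10/2) × 1.168 = 5.840 mol

5.84 mol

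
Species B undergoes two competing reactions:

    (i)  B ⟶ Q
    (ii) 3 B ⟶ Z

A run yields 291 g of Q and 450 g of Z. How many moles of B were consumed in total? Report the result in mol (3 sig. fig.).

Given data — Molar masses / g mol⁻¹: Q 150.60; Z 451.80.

n(Q) = 291 / 150.60 = 1.932 mol
n(Z) = 450 / 451.80 = 0.9960 mol
n(B) via (i) = (1/1)×1.932 = 1.932 mol
n(B) via (ii) = (3/1)×0.9960 = 2.988 mol
total n(B) = 1.932 + 2.988 = 4.920 mol

4.92 mol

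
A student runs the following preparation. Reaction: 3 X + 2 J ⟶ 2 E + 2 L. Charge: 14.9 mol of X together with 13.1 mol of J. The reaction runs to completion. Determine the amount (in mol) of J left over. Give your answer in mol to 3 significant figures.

n(X) = 14.90 mol
n(J) = 13.10 mol
n/ν → X: 4.967, J: 6.550; X is limiting.
J consumed = (2/3) × 14.90 = 9.933 mol
J remaining = 13.10 − 9.933 = 3.167 mol

3.17 mol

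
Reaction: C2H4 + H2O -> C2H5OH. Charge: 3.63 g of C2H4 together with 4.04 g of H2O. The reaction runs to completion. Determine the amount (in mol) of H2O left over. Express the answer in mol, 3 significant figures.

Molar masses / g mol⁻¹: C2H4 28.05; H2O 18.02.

n(C2H4) = 3.630 / 28.05 = 0.1294 mol
n(H2O) = 4.040 / 18.02 = 0.2242 mol
n/ν for C2H4 = 0.1294/1 = 0.1294
n/ν for H2O = 0.2242/1 = 0.2242
Smallest n/ν is C2H4 → limiting reagent.
H2O consumed = (1/1) × 0.1294 = 0.1294 mol
H2O remaining = 0.2242 − 0.1294 = 0.09480 mol

0.0948 mol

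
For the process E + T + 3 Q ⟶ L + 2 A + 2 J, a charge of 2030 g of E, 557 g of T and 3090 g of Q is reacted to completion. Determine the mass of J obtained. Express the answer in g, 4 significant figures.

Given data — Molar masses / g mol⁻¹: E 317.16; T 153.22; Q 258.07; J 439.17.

3193 g

n(E) = 2030 / 317.16 = 6.401 mol
n(T) = 557.0 / 153.22 = 3.635 mol
n(Q) = 3090 / 258.07 = 11.97 mol
n/ν for E = 6.401/1 = 6.401
n/ν for T = 3.635/1 = 3.635
n/ν for Q = 11.97/3 = 3.990
Smallest n/ν is T → limiting reagent.
n(J) = (2/1) × 3.635 = 7.270 mol
mass = 7.270 × 439.17 = 3193 g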